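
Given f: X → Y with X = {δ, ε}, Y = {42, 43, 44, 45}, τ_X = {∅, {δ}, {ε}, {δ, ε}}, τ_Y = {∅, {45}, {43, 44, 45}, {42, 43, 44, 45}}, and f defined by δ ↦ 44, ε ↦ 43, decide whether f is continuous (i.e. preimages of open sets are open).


f IS continuous.

Compute f^{-1}(U) for each U ∈ τ_Y:
  U = ∅: f^{-1}(U) = ∅ ∈ τ_X ✓.
  U = {45}: f^{-1}(U) = ∅ ∈ τ_X ✓.
  U = {43, 44, 45}: f^{-1}(U) = {δ, ε} ∈ τ_X ✓.
  U = {42, 43, 44, 45}: f^{-1}(U) = {δ, ε} ∈ τ_X ✓.
Every preimage lies in τ_X, so f IS continuous.


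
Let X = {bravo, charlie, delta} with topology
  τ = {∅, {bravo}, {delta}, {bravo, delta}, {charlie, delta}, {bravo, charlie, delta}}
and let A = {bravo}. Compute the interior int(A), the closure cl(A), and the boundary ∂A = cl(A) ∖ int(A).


int(A) = {bravo}, cl(A) = {bravo}, ∂A = ∅.

Closed sets in (X, τ) are complements of opens:
  closed(X, τ) = {∅, {bravo}, {charlie}, {bravo, charlie}, {charlie, delta}, {bravo, charlie, delta}}.
int(A) = ⋃ {U ∈ τ : U ⊆ A}. Opens contained in A: ∅, {bravo}.
Taking the union of these: int(A) = {bravo}.
cl(A) = ⋂ {C closed : A ⊆ C}. Closed sets containing A: {bravo}, {bravo, charlie}, {bravo, charlie, delta}.
Intersecting these: cl(A) = {bravo}.
∂A = cl(A) ∖ int(A) = {bravo} ∖ {bravo} = ∅.


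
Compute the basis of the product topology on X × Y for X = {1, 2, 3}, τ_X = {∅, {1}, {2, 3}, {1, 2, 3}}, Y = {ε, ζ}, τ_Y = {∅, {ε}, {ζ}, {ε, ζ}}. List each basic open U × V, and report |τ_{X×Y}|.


Basis B = {∅ × ∅, {1} × {ε}, {1} × {ζ}, {1} × {ε, ζ}, {2, 3} × {ε}, {2, 3} × {ζ}, {1, 2, 3} × {ε}, {1, 2, 3} × {ζ}, {2, 3} × {ε, ζ}, {1, 2, 3} × {ε, ζ}}; |τ_{X×Y}| = 16.

Enumerate products U × V with U ∈ τ_X, V ∈ τ_Y (deduplicated):
  ∅ × ∅ = {} (∅)
  {1} × {ε} = {(1,ε)}
  {1} × {ζ} = {(1,ζ)}
  {1} × {ε, ζ} = {(1,ε), (1,ζ)}
  {2, 3} × {ε} = {(2,ε), (3,ε)}
  {2, 3} × {ζ} = {(2,ζ), (3,ζ)}
  {1, 2, 3} × {ε} = {(1,ε), (2,ε), (3,ε)}
  {1, 2, 3} × {ζ} = {(1,ζ), (2,ζ), (3,ζ)}
  {2, 3} × {ε, ζ} = {(2,ε), (2,ζ), (3,ε), (3,ζ)}
  {1, 2, 3} × {ε, ζ} = {(1,ε), (1,ζ), (2,ε), (2,ζ), (3,ε), (3,ζ)}
These 10 distinct sets form the basis B.
Close under arbitrary unions to get τ_{X×Y}; counting gives |τ_{X×Y}| = 16.


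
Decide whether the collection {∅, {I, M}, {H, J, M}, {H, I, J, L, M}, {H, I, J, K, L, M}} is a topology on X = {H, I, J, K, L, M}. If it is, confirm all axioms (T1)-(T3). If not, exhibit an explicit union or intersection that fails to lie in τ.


τ is NOT a topology on X.

Axiom (T1): ∅ ∈ τ? Yes; X ∈ τ? Yes.
Axiom (T2/T3): check pairwise unions and intersections of members of τ.
Counterexample for (T3): {I, M} ∩ {H, J, M} = {M} ∉ τ. Therefore τ is NOT a topology.


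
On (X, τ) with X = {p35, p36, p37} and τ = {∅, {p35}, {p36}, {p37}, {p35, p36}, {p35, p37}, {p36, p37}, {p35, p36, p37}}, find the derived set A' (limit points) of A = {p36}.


A' = ∅

For each x ∈ X, list the open sets U ∈ τ with x ∈ U, then check whether U ∩ (A ∖ {x}) ≠ ∅ for every such U.
  x = p35: open {p35} ∋ x has {p35} ∩ (A ∖ {p35}) = ∅, so x is NOT a limit point.
  x = p36: open {p36} ∋ x has {p36} ∩ (A ∖ {p36}) = ∅, so x is NOT a limit point.
  x = p37: open {p37} ∋ x has {p37} ∩ (A ∖ {p37}) = ∅, so x is NOT a limit point.
Collecting: A' = ∅.


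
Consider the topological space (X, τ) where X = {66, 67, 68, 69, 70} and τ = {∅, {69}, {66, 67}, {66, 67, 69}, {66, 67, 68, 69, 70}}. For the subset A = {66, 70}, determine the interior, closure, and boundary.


int(A) = ∅, cl(A) = {66, 67, 68, 70}, ∂A = {66, 67, 68, 70}.

Closed sets in (X, τ) are complements of opens:
  closed(X, τ) = {∅, {68, 70}, {68, 69, 70}, {66, 67, 68, 70}, {66, 67, 68, 69, 70}}.
int(A) = ⋃ {U ∈ τ : U ⊆ A}. Opens contained in A: ∅.
Taking the union of these: int(A) = ∅.
cl(A) = ⋂ {C closed : A ⊆ C}. Closed sets containing A: {66, 67, 68, 70}, {66, 67, 68, 69, 70}.
Intersecting these: cl(A) = {66, 67, 68, 70}.
∂A = cl(A) ∖ int(A) = {66, 67, 68, 70} ∖ ∅ = {66, 67, 68, 70}.


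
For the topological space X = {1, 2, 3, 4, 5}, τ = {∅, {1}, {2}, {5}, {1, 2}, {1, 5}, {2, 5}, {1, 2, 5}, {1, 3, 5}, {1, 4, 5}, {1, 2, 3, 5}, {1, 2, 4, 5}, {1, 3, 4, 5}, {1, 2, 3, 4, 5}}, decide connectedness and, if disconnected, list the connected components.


(X, τ) is disconnected; components = [{2}, {1, 3, 4, 5}].

Find clopen sets (U ∈ τ with X ∖ U ∈ τ):
  U = ∅, X ∖ U = {1, 2, 3, 4, 5} — both open, so U is clopen.
  U = {2}, X ∖ U = {1, 3, 4, 5} — both open, so U is clopen.
  U = {1, 3, 4, 5}, X ∖ U = {2} — both open, so U is clopen.
  U = {1, 2, 3, 4, 5}, X ∖ U = ∅ — both open, so U is clopen.
Nontrivial clopen(s) exist: e.g. {2}. So (X, τ) is disconnected.
Compute connected components by grouping points that agree on all clopens:
  component: {2}
  component: {1, 3, 4, 5}


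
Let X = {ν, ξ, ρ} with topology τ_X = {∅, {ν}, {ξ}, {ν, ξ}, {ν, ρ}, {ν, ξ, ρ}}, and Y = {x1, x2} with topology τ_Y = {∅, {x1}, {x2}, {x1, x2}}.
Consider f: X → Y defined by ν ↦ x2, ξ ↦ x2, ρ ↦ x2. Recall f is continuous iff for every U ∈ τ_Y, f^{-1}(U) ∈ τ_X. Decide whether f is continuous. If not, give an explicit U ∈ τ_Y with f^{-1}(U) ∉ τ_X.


f IS continuous.

Compute f^{-1}(U) for each U ∈ τ_Y:
  U = ∅: f^{-1}(U) = ∅ ∈ τ_X ✓.
  U = {x1}: f^{-1}(U) = ∅ ∈ τ_X ✓.
  U = {x2}: f^{-1}(U) = {ν, ξ, ρ} ∈ τ_X ✓.
  U = {x1, x2}: f^{-1}(U) = {ν, ξ, ρ} ∈ τ_X ✓.
Every preimage lies in τ_X, so f IS continuous.


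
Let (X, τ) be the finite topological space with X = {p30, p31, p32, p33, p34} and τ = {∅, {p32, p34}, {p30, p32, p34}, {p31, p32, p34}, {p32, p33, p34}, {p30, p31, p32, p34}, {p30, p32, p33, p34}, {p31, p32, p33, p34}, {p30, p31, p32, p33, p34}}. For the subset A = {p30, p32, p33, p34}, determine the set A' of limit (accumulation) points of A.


A' = {p30, p31, p32, p33, p34}

For each x ∈ X, list the open sets U ∈ τ with x ∈ U, then check whether U ∩ (A ∖ {x}) ≠ ∅ for every such U.
  x = p30: opens ∋ x are {p30, p32, p34}, {p30, p31, p32, p34}, {p30, p32, p33, p34}, {p30, p31, p32, p33, p34}; each meets A ∖ {p30}, so x IS a limit point.
  x = p31: opens ∋ x are {p31, p32, p34}, {p30, p31, p32, p34}, {p31, p32, p33, p34}, {p30, p31, p32, p33, p34}; each meets A ∖ {p31}, so x IS a limit point.
  x = p32: opens ∋ x are {p32, p34}, {p30, p32, p34}, {p31, p32, p34}, {p32, p33, p34}, {p30, p31, p32, p34}, {p30, p32, p33, p34}, {p31, p32, p33, p34}, {p30, p31, p32, p33, p34}; each meets A ∖ {p32}, so x IS a limit point.
  x = p33: opens ∋ x are {p32, p33, p34}, {p30, p32, p33, p34}, {p31, p32, p33, p34}, {p30, p31, p32, p33, p34}; each meets A ∖ {p33}, so x IS a limit point.
  x = p34: opens ∋ x are {p32, p34}, {p30, p32, p34}, {p31, p32, p34}, {p32, p33, p34}, {p30, p31, p32, p34}, {p30, p32, p33, p34}, {p31, p32, p33, p34}, {p30, p31, p32, p33, p34}; each meets A ∖ {p34}, so x IS a limit point.
Collecting: A' = {p30, p31, p32, p33, p34}.


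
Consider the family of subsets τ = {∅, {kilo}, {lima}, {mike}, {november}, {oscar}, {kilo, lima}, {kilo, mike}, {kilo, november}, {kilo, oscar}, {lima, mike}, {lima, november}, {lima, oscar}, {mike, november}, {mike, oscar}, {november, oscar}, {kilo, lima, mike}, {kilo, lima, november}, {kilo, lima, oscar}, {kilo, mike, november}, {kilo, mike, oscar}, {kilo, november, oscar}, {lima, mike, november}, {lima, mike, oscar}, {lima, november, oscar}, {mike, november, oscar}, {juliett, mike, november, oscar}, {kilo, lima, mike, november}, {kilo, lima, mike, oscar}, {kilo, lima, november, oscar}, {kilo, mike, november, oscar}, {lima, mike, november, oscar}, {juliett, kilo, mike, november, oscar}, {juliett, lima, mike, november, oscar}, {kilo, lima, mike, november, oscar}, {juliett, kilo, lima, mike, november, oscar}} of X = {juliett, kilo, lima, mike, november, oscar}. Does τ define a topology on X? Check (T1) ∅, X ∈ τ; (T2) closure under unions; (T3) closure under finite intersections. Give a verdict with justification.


τ IS a topology on X.

Axiom (T1): ∅ ∈ τ? Yes; X ∈ τ? Yes.
Axiom (T2/T3): check pairwise unions and intersections of members of τ.
All pairwise intersections and unions checked — each lies in τ. Therefore τ satisfies (T1), (T2), (T3): it IS a topology on X.


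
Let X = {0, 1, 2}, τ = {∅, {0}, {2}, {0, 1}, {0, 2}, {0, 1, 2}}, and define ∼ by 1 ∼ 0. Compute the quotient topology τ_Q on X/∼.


X/∼ = {[0=1], [2]}; |τ_Q| = 4.

Equivalence classes: [0=1], [2].
Quotient map π: X → X/∼ sends 0 ↦ [0=1], 1 ↦ [0=1], 2 ↦ [2].
For each subset V ⊆ X/∼, compute π^{-1}(V) ⊆ X and check whether π^{-1}(V) ∈ τ. V is open in τ_Q iff π^{-1}(V) ∈ τ.
  V = {}: π^{-1}(V) = ∅ ∈ τ ✓.
  V = {[0=1]}: π^{-1}(V) = {0, 1} ∈ τ ✓.
  V = {[2]}: π^{-1}(V) = {2} ∈ τ ✓.
  V = {[0=1], [2]}: π^{-1}(V) = {0, 1, 2} ∈ τ ✓.
Open sets in the quotient: τ_Q = {{}, {[0=1]}, {[2]}, {[0=1], [2]}} (4 elements).


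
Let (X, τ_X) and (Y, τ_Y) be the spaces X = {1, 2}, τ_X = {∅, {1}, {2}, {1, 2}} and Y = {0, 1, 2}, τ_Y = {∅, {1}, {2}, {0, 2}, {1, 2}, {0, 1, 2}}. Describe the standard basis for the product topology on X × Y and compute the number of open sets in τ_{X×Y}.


Basis B = {∅ × ∅, {1} × {1}, {1} × {2}, {2} × {1}, {2} × {2}, {1} × {0, 2}, {1} × {1, 2}, {1, 2} × {1}, {1, 2} × {2}, {2} × {0, 2}, {2} × {1, 2}, {1} × {0, 1, 2}, {2} × {0, 1, 2}, {1, 2} × {0, 2}, {1, 2} × {1, 2}, {1, 2} × {0, 1, 2}}; |τ_{X×Y}| = 36.

Enumerate products U × V with U ∈ τ_X, V ∈ τ_Y (deduplicated):
  ∅ × ∅ = {} (∅)
  {1} × {1} = {(1,1)}
  {1} × {2} = {(1,2)}
  {2} × {1} = {(2,1)}
  {2} × {2} = {(2,2)}
  {1} × {0, 2} = {(1,0), (1,2)}
  {1} × {1, 2} = {(1,1), (1,2)}
  {1, 2} × {1} = {(1,1), (2,1)}
  {1, 2} × {2} = {(1,2), (2,2)}
  {2} × {0, 2} = {(2,0), (2,2)}
  {2} × {1, 2} = {(2,1), (2,2)}
  {1} × {0, 1, 2} = {(1,0), (1,1), (1,2)}
  {2} × {0, 1, 2} = {(2,0), (2,1), (2,2)}
  {1, 2} × {0, 2} = {(1,0), (1,2), (2,0), (2,2)}
  {1, 2} × {1, 2} = {(1,1), (1,2), (2,1), (2,2)}
  {1, 2} × {0, 1, 2} = {(1,0), (1,1), (1,2), (2,0), (2,1), (2,2)}
These 16 distinct sets form the basis B.
Close under arbitrary unions to get τ_{X×Y}; counting gives |τ_{X×Y}| = 36.


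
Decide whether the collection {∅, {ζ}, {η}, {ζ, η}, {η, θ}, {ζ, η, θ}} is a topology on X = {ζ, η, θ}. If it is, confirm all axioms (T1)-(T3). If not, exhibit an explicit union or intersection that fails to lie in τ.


τ IS a topology on X.

Axiom (T1): ∅ ∈ τ? Yes; X ∈ τ? Yes.
Axiom (T2/T3): check pairwise unions and intersections of members of τ.
All pairwise intersections and unions checked — each lies in τ. Therefore τ satisfies (T1), (T2), (T3): it IS a topology on X.


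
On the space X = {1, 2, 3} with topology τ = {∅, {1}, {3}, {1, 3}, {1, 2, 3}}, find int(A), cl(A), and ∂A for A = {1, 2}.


int(A) = {1}, cl(A) = {1, 2}, ∂A = {2}.

Closed sets in (X, τ) are complements of opens:
  closed(X, τ) = {∅, {2}, {1, 2}, {2, 3}, {1, 2, 3}}.
int(A) = ⋃ {U ∈ τ : U ⊆ A}. Opens contained in A: ∅, {1}.
Taking the union of these: int(A) = {1}.
cl(A) = ⋂ {C closed : A ⊆ C}. Closed sets containing A: {1, 2}, {1, 2, 3}.
Intersecting these: cl(A) = {1, 2}.
∂A = cl(A) ∖ int(A) = {1, 2} ∖ {1} = {2}.


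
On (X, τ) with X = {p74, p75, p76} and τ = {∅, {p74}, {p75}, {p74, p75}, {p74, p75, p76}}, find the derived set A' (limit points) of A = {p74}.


A' = {p76}

For each x ∈ X, list the open sets U ∈ τ with x ∈ U, then check whether U ∩ (A ∖ {x}) ≠ ∅ for every such U.
  x = p74: open {p74} ∋ x has {p74} ∩ (A ∖ {p74}) = ∅, so x is NOT a limit point.
  x = p75: open {p75} ∋ x has {p75} ∩ (A ∖ {p75}) = ∅, so x is NOT a limit point.
  x = p76: opens ∋ x are {p74, p75, p76}; each meets A ∖ {p76}, so x IS a limit point.
Collecting: A' = {p76}.


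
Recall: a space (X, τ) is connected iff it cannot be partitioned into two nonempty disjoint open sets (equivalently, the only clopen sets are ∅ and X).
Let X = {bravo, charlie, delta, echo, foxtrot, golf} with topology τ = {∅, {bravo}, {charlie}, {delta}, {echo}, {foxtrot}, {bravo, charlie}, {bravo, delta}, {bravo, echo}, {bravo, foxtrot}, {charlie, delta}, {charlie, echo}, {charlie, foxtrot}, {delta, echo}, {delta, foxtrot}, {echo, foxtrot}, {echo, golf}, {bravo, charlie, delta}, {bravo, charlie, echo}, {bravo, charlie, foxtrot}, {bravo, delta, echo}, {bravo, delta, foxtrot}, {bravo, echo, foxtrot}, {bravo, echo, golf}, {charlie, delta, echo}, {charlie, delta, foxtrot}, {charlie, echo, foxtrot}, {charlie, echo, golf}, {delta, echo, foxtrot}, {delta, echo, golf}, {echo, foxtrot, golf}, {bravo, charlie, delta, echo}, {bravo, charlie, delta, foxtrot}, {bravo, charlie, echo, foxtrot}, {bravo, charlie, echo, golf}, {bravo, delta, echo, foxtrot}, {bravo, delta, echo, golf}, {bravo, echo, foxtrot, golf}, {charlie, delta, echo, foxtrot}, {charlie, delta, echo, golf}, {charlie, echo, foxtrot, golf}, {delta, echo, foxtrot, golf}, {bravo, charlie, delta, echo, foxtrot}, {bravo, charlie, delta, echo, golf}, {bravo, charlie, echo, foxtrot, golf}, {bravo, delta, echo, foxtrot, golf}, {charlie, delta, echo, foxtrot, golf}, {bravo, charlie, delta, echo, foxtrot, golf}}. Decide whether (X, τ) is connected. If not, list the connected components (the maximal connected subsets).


(X, τ) is disconnected; components = [{bravo}, {charlie}, {delta}, {foxtrot}, {echo, golf}].

Find clopen sets (U ∈ τ with X ∖ U ∈ τ):
  U = ∅, X ∖ U = {bravo, charlie, delta, echo, foxtrot, golf} — both open, so U is clopen.
  U = {bravo}, X ∖ U = {charlie, delta, echo, foxtrot, golf} — both open, so U is clopen.
  U = {charlie}, X ∖ U = {bravo, delta, echo, foxtrot, golf} — both open, so U is clopen.
  U = {delta}, X ∖ U = {bravo, charlie, echo, foxtrot, golf} — both open, so U is clopen.
  U = {foxtrot}, X ∖ U = {bravo, charlie, delta, echo, golf} — both open, so U is clopen.
  U = {bravo, charlie}, X ∖ U = {delta, echo, foxtrot, golf} — both open, so U is clopen.
  U = {bravo, delta}, X ∖ U = {charlie, echo, foxtrot, golf} — both open, so U is clopen.
  U = {bravo, foxtrot}, X ∖ U = {charlie, delta, echo, golf} — both open, so U is clopen.
  U = {charlie, delta}, X ∖ U = {bravo, echo, foxtrot, golf} — both open, so U is clopen.
  U = {charlie, foxtrot}, X ∖ U = {bravo, delta, echo, golf} — both open, so U is clopen.
  U = {delta, foxtrot}, X ∖ U = {bravo, charlie, echo, golf} — both open, so U is clopen.
  U = {echo, golf}, X ∖ U = {bravo, charlie, delta, foxtrot} — both open, so U is clopen.
  U = {bravo, charlie, delta}, X ∖ U = {echo, foxtrot, golf} — both open, so U is clopen.
  U = {bravo, charlie, foxtrot}, X ∖ U = {delta, echo, golf} — both open, so U is clopen.
  U = {bravo, delta, foxtrot}, X ∖ U = {charlie, echo, golf} — both open, so U is clopen.
  U = {bravo, echo, golf}, X ∖ U = {charlie, delta, foxtrot} — both open, so U is clopen.
  U = {charlie, delta, foxtrot}, X ∖ U = {bravo, echo, golf} — both open, so U is clopen.
  U = {charlie, echo, golf}, X ∖ U = {bravo, delta, foxtrot} — both open, so U is clopen.
  U = {delta, echo, golf}, X ∖ U = {bravo, charlie, foxtrot} — both open, so U is clopen.
  U = {echo, foxtrot, golf}, X ∖ U = {bravo, charlie, delta} — both open, so U is clopen.
  U = {bravo, charlie, delta, foxtrot}, X ∖ U = {echo, golf} — both open, so U is clopen.
  U = {bravo, charlie, echo, golf}, X ∖ U = {delta, foxtrot} — both open, so U is clopen.
  U = {bravo, delta, echo, golf}, X ∖ U = {charlie, foxtrot} — both open, so U is clopen.
  U = {bravo, echo, foxtrot, golf}, X ∖ U = {charlie, delta} — both open, so U is clopen.
  U = {charlie, delta, echo, golf}, X ∖ U = {bravo, foxtrot} — both open, so U is clopen.
  U = {charlie, echo, foxtrot, golf}, X ∖ U = {bravo, delta} — both open, so U is clopen.
  U = {delta, echo, foxtrot, golf}, X ∖ U = {bravo, charlie} — both open, so U is clopen.
  U = {bravo, charlie, delta, echo, golf}, X ∖ U = {foxtrot} — both open, so U is clopen.
  U = {bravo, charlie, echo, foxtrot, golf}, X ∖ U = {delta} — both open, so U is clopen.
  U = {bravo, delta, echo, foxtrot, golf}, X ∖ U = {charlie} — both open, so U is clopen.
  U = {charlie, delta, echo, foxtrot, golf}, X ∖ U = {bravo} — both open, so U is clopen.
  U = {bravo, charlie, delta, echo, foxtrot, golf}, X ∖ U = ∅ — both open, so U is clopen.
Nontrivial clopen(s) exist: e.g. {charlie, delta, echo, golf}. So (X, τ) is disconnected.
Compute connected components by grouping points that agree on all clopens:
  component: {bravo}
  component: {charlie}
  component: {delta}
  component: {foxtrot}
  component: {echo, golf}


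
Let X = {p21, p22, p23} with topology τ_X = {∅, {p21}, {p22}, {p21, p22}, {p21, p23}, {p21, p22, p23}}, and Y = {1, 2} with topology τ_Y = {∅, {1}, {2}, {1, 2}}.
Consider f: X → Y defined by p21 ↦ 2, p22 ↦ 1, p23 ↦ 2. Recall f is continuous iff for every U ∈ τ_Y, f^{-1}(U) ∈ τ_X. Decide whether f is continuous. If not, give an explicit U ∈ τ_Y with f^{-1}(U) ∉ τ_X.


f IS continuous.

Compute f^{-1}(U) for each U ∈ τ_Y:
  U = ∅: f^{-1}(U) = ∅ ∈ τ_X ✓.
  U = {1}: f^{-1}(U) = {p22} ∈ τ_X ✓.
  U = {2}: f^{-1}(U) = {p21, p23} ∈ τ_X ✓.
  U = {1, 2}: f^{-1}(U) = {p21, p22, p23} ∈ τ_X ✓.
Every preimage lies in τ_X, so f IS continuous.


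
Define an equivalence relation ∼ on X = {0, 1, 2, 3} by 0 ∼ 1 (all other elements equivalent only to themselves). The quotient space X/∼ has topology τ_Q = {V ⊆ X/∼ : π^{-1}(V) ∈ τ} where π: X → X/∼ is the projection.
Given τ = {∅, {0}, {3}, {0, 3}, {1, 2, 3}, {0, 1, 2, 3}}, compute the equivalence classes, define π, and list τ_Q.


X/∼ = {[0=1], [2], [3]}; |τ_Q| = 3.

Equivalence classes: [0=1], [2], [3].
Quotient map π: X → X/∼ sends 0 ↦ [0=1], 1 ↦ [0=1], 2 ↦ [2], 3 ↦ [3].
For each subset V ⊆ X/∼, compute π^{-1}(V) ⊆ X and check whether π^{-1}(V) ∈ τ. V is open in τ_Q iff π^{-1}(V) ∈ τ.
  V = {}: π^{-1}(V) = ∅ ∈ τ ✓.
  V = {[0=1]}: π^{-1}(V) = {0, 1} ∉ τ ✗.
  V = {[2]}: π^{-1}(V) = {2} ∉ τ ✗.
  V = {[0=1], [2]}: π^{-1}(V) = {0, 1, 2} ∉ τ ✗.
  V = {[3]}: π^{-1}(V) = {3} ∈ τ ✓.
  V = {[0=1], [3]}: π^{-1}(V) = {0, 1, 3} ∉ τ ✗.
  V = {[2], [3]}: π^{-1}(V) = {2, 3} ∉ τ ✗.
  V = {[0=1], [2], [3]}: π^{-1}(V) = {0, 1, 2, 3} ∈ τ ✓.
Open sets in the quotient: τ_Q = {{}, {[3]}, {[0=1], [2], [3]}} (3 elements).


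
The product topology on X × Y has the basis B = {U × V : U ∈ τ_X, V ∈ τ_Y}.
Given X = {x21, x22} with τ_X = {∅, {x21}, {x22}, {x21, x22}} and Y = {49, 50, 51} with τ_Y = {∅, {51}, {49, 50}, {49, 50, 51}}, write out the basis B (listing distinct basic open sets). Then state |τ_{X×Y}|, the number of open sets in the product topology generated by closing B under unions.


Basis B = {∅ × ∅, {x21} × {51}, {x22} × {51}, {x21} × {49, 50}, {x21, x22} × {51}, {x22} × {49, 50}, {x21} × {49, 50, 51}, {x22} × {49, 50, 51}, {x21, x22} × {49, 50}, {x21, x22} × {49, 50, 51}}; |τ_{X×Y}| = 16.

Enumerate products U × V with U ∈ τ_X, V ∈ τ_Y (deduplicated):
  ∅ × ∅ = {} (∅)
  {x21} × {51} = {(x21,51)}
  {x22} × {51} = {(x22,51)}
  {x21} × {49, 50} = {(x21,49), (x21,50)}
  {x21, x22} × {51} = {(x21,51), (x22,51)}
  {x22} × {49, 50} = {(x22,49), (x22,50)}
  {x21} × {49, 50, 51} = {(x21,49), (x21,50), (x21,51)}
  {x22} × {49, 50, 51} = {(x22,49), (x22,50), (x22,51)}
  {x21, x22} × {49, 50} = {(x21,49), (x21,50), (x22,49), (x22,50)}
  {x21, x22} × {49, 50, 51} = {(x21,49), (x21,50), (x21,51), (x22,49), (x22,50), (x22,51)}
These 10 distinct sets form the basis B.
Close under arbitrary unions to get τ_{X×Y}; counting gives |τ_{X×Y}| = 16.


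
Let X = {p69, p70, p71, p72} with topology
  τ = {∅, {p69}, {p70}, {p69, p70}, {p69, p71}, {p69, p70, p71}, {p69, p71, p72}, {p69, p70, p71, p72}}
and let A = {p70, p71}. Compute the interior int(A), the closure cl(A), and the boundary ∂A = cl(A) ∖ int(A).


int(A) = {p70}, cl(A) = {p70, p71, p72}, ∂A = {p71, p72}.

Closed sets in (X, τ) are complements of opens:
  closed(X, τ) = {∅, {p70}, {p72}, {p70, p72}, {p71, p72}, {p69, p71, p72}, {p70, p71, p72}, {p69, p70, p71, p72}}.
int(A) = ⋃ {U ∈ τ : U ⊆ A}. Opens contained in A: ∅, {p70}.
Taking the union of these: int(A) = {p70}.
cl(A) = ⋂ {C closed : A ⊆ C}. Closed sets containing A: {p70, p71, p72}, {p69, p70, p71, p72}.
Intersecting these: cl(A) = {p70, p71, p72}.
∂A = cl(A) ∖ int(A) = {p70, p71, p72} ∖ {p70} = {p71, p72}.


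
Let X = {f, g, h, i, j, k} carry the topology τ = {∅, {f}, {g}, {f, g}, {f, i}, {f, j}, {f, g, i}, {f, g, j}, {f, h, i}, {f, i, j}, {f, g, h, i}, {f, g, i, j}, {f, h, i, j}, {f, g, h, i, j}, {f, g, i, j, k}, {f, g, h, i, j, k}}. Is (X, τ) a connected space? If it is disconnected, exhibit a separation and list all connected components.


(X, τ) is connected.

Find clopen sets (U ∈ τ with X ∖ U ∈ τ):
  U = ∅, X ∖ U = {f, g, h, i, j, k} — both open, so U is clopen.
  U = {f, g, h, i, j, k}, X ∖ U = ∅ — both open, so U is clopen.
Only trivial clopens (∅ and X) exist, so (X, τ) is connected.
Compute connected components by grouping points that agree on all clopens:
  component: {f, g, h, i, j, k}


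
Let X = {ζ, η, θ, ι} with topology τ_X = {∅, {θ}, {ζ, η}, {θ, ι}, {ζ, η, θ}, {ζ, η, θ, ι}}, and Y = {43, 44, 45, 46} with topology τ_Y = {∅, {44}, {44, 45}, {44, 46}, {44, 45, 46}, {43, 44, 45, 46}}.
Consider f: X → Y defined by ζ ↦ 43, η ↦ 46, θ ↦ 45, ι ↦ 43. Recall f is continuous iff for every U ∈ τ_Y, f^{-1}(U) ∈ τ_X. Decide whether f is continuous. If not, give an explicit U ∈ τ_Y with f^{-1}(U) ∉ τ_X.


f is NOT continuous.

Compute f^{-1}(U) for each U ∈ τ_Y:
  U = ∅: f^{-1}(U) = ∅ ∈ τ_X ✓.
  U = {44}: f^{-1}(U) = ∅ ∈ τ_X ✓.
  U = {44, 45}: f^{-1}(U) = {θ} ∈ τ_X ✓.
  U = {44, 46}: f^{-1}(U) = {η} ∉ τ_X ✗.
  U = {44, 45, 46}: f^{-1}(U) = {η, θ} ∉ τ_X ✗.
  U = {43, 44, 45, 46}: f^{-1}(U) = {ζ, η, θ, ι} ∈ τ_X ✓.
Found U = {44, 46} with f^{-1}(U) = {η} not in τ_X. Therefore f is NOT continuous.


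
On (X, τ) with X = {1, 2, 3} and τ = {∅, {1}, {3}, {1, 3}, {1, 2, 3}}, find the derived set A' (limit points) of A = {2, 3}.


A' = {2}

For each x ∈ X, list the open sets U ∈ τ with x ∈ U, then check whether U ∩ (A ∖ {x}) ≠ ∅ for every such U.
  x = 1: open {1} ∋ x has {1} ∩ (A ∖ {1}) = ∅, so x is NOT a limit point.
  x = 2: opens ∋ x are {1, 2, 3}; each meets A ∖ {2}, so x IS a limit point.
  x = 3: open {3} ∋ x has {3} ∩ (A ∖ {3}) = ∅, so x is NOT a limit point.
Collecting: A' = {2}.


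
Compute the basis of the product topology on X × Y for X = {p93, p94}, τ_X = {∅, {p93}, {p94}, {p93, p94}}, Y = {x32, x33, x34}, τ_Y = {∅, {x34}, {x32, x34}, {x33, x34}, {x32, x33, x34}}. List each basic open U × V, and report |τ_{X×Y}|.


Basis B = {∅ × ∅, {p93} × {x34}, {p94} × {x34}, {p93} × {x32, x34}, {p93} × {x33, x34}, {p93, p94} × {x34}, {p94} × {x32, x34}, {p94} × {x33, x34}, {p93} × {x32, x33, x34}, {p94} × {x32, x33, x34}, {p93, p94} × {x32, x34}, {p93, p94} × {x33, x34}, {p93, p94} × {x32, x33, x34}}; |τ_{X×Y}| = 25.

Enumerate products U × V with U ∈ τ_X, V ∈ τ_Y (deduplicated):
  ∅ × ∅ = {} (∅)
  {p93} × {x34} = {(p93,x34)}
  {p94} × {x34} = {(p94,x34)}
  {p93} × {x32, x34} = {(p93,x32), (p93,x34)}
  {p93} × {x33, x34} = {(p93,x33), (p93,x34)}
  {p93, p94} × {x34} = {(p93,x34), (p94,x34)}
  {p94} × {x32, x34} = {(p94,x32), (p94,x34)}
  {p94} × {x33, x34} = {(p94,x33), (p94,x34)}
  {p93} × {x32, x33, x34} = {(p93,x32), (p93,x33), (p93,x34)}
  {p94} × {x32, x33, x34} = {(p94,x32), (p94,x33), (p94,x34)}
  {p93, p94} × {x32, x34} = {(p93,x32), (p93,x34), (p94,x32), (p94,x34)}
  {p93, p94} × {x33, x34} = {(p93,x33), (p93,x34), (p94,x33), (p94,x34)}
  {p93, p94} × {x32, x33, x34} = {(p93,x32), (p93,x33), (p93,x34), (p94,x32), (p94,x33), (p94,x34)}
These 13 distinct sets form the basis B.
Close under arbitrary unions to get τ_{X×Y}; counting gives |τ_{X×Y}| = 25.


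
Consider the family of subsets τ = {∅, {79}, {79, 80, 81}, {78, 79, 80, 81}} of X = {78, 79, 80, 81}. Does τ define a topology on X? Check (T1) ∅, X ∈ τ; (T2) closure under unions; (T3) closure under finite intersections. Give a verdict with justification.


τ IS a topology on X.

Axiom (T1): ∅ ∈ τ? Yes; X ∈ τ? Yes.
Axiom (T2/T3): check pairwise unions and intersections of members of τ.
All pairwise intersections and unions checked — each lies in τ. Therefore τ satisfies (T1), (T2), (T3): it IS a topology on X.


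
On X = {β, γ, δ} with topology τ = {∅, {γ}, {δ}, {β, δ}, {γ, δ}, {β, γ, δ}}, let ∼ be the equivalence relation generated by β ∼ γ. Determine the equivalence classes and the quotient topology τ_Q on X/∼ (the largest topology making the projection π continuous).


X/∼ = {[β=γ], [δ]}; |τ_Q| = 3.

Equivalence classes: [β=γ], [δ].
Quotient map π: X → X/∼ sends β ↦ [β=γ], γ ↦ [β=γ], δ ↦ [δ].
For each subset V ⊆ X/∼, compute π^{-1}(V) ⊆ X and check whether π^{-1}(V) ∈ τ. V is open in τ_Q iff π^{-1}(V) ∈ τ.
  V = {}: π^{-1}(V) = ∅ ∈ τ ✓.
  V = {[β=γ]}: π^{-1}(V) = {β, γ} ∉ τ ✗.
  V = {[δ]}: π^{-1}(V) = {δ} ∈ τ ✓.
  V = {[β=γ], [δ]}: π^{-1}(V) = {β, γ, δ} ∈ τ ✓.
Open sets in the quotient: τ_Q = {{}, {[δ]}, {[β=γ], [δ]}} (3 elements).


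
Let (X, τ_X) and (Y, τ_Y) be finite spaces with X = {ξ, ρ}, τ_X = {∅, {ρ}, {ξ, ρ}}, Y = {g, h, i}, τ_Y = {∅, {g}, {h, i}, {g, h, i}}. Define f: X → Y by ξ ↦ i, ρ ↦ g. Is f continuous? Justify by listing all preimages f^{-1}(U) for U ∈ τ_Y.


f is NOT continuous.

Compute f^{-1}(U) for each U ∈ τ_Y:
  U = ∅: f^{-1}(U) = ∅ ∈ τ_X ✓.
  U = {g}: f^{-1}(U) = {ρ} ∈ τ_X ✓.
  U = {h, i}: f^{-1}(U) = {ξ} ∉ τ_X ✗.
  U = {g, h, i}: f^{-1}(U) = {ξ, ρ} ∈ τ_X ✓.
Found U = {h, i} with f^{-1}(U) = {ξ} not in τ_X. Therefore f is NOT continuous.


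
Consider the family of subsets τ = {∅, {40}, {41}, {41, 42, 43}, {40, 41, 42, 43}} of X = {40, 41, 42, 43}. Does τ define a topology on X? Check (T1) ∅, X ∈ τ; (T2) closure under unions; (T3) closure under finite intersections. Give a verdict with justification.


τ is NOT a topology on X.

Axiom (T1): ∅ ∈ τ? Yes; X ∈ τ? Yes.
Axiom (T2/T3): check pairwise unions and intersections of members of τ.
Counterexample for (T2): {40} ∪ {41} = {40, 41} ∉ τ. Therefore τ is NOT a topology.


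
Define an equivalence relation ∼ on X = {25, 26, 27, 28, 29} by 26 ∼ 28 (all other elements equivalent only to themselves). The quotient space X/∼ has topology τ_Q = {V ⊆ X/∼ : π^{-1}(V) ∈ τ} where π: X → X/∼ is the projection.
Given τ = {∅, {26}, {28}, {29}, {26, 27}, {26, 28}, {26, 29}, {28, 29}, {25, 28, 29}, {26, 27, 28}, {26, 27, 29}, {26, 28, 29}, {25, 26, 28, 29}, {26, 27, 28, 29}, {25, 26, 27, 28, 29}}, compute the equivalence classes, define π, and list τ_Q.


X/∼ = {[25], [26=28], [27], [29]}; |τ_Q| = 8.

Equivalence classes: [25], [26=28], [27], [29].
Quotient map π: X → X/∼ sends 25 ↦ [25], 26 ↦ [26=28], 27 ↦ [27], 28 ↦ [26=28], 29 ↦ [29].
For each subset V ⊆ X/∼, compute π^{-1}(V) ⊆ X and check whether π^{-1}(V) ∈ τ. V is open in τ_Q iff π^{-1}(V) ∈ τ.
  V = {}: π^{-1}(V) = ∅ ∈ τ ✓.
  V = {[25]}: π^{-1}(V) = {25} ∉ τ ✗.
  V = {[26=28]}: π^{-1}(V) = {26, 28} ∈ τ ✓.
  V = {[25], [26=28]}: π^{-1}(V) = {25, 26, 28} ∉ τ ✗.
  V = {[27]}: π^{-1}(V) = {27} ∉ τ ✗.
  V = {[25], [27]}: π^{-1}(V) = {25, 27} ∉ τ ✗.
  V = {[26=28], [27]}: π^{-1}(V) = {26, 27, 28} ∈ τ ✓.
  V = {[25], [26=28], [27]}: π^{-1}(V) = {25, 26, 27, 28} ∉ τ ✗.
  V = {[29]}: π^{-1}(V) = {29} ∈ τ ✓.
  V = {[25], [29]}: π^{-1}(V) = {25, 29} ∉ τ ✗.
  V = {[26=28], [29]}: π^{-1}(V) = {26, 28, 29} ∈ τ ✓.
  V = {[25], [26=28], [29]}: π^{-1}(V) = {25, 26, 28, 29} ∈ τ ✓.
  V = {[27], [29]}: π^{-1}(V) = {27, 29} ∉ τ ✗.
  V = {[25], [27], [29]}: π^{-1}(V) = {25, 27, 29} ∉ τ ✗.
  V = {[26=28], [27], [29]}: π^{-1}(V) = {26, 27, 28, 29} ∈ τ ✓.
  V = {[25], [26=28], [27], [29]}: π^{-1}(V) = {25, 26, 27, 28, 29} ∈ τ ✓.
Open sets in the quotient: τ_Q = {{}, {[26=28]}, {[26=28], [27]}, {[29]}, {[26=28], [29]}, {[25], [26=28], [29]}, {[26=28], [27], [29]}, {[25], [26=28], [27], [29]}} (8 elements).


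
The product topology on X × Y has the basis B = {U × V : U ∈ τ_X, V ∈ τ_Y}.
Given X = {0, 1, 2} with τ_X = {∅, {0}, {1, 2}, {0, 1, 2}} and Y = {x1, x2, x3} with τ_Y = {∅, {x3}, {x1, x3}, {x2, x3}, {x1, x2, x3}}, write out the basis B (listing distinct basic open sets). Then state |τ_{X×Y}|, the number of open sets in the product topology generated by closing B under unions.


Basis B = {∅ × ∅, {0} × {x3}, {0} × {x1, x3}, {0} × {x2, x3}, {1, 2} × {x3}, {0} × {x1, x2, x3}, {0, 1, 2} × {x3}, {1, 2} × {x1, x3}, {1, 2} × {x2, x3}, {0, 1, 2} × {x1, x3}, {0, 1, 2} × {x2, x3}, {1, 2} × {x1, x2, x3}, {0, 1, 2} × {x1, x2, x3}}; |τ_{X×Y}| = 25.

Enumerate products U × V with U ∈ τ_X, V ∈ τ_Y (deduplicated):
  ∅ × ∅ = {} (∅)
  {0} × {x3} = {(0,x3)}
  {0} × {x1, x3} = {(0,x1), (0,x3)}
  {0} × {x2, x3} = {(0,x2), (0,x3)}
  {1, 2} × {x3} = {(1,x3), (2,x3)}
  {0} × {x1, x2, x3} = {(0,x1), (0,x2), (0,x3)}
  {0, 1, 2} × {x3} = {(0,x3), (1,x3), (2,x3)}
  {1, 2} × {x1, x3} = {(1,x1), (1,x3), (2,x1), (2,x3)}
  {1, 2} × {x2, x3} = {(1,x2), (1,x3), (2,x2), (2,x3)}
  {0, 1, 2} × {x1, x3} = {(0,x1), (0,x3), (1,x1), (1,x3), (2,x1), (2,x3)}
  {0, 1, 2} × {x2, x3} = {(0,x2), (0,x3), (1,x2), (1,x3), (2,x2), (2,x3)}
  {1, 2} × {x1, x2, x3} = {(1,x1), (1,x2), (1,x3), (2,x1), (2,x2), (2,x3)}
  {0, 1, 2} × {x1, x2, x3} = {(0,x1), (0,x2), (0,x3), (1,x1), (1,x2), (1,x3), (2,x1), (2,x2), (2,x3)}
These 13 distinct sets form the basis B.
Close under arbitrary unions to get τ_{X×Y}; counting gives |τ_{X×Y}| = 25.


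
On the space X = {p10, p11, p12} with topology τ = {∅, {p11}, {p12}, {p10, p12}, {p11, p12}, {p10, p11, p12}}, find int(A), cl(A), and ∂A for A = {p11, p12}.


int(A) = {p11, p12}, cl(A) = {p10, p11, p12}, ∂A = {p10}.

Closed sets in (X, τ) are complements of opens:
  closed(X, τ) = {∅, {p10}, {p11}, {p10, p11}, {p10, p12}, {p10, p11, p12}}.
int(A) = ⋃ {U ∈ τ : U ⊆ A}. Opens contained in A: ∅, {p11}, {p12}, {p11, p12}.
Taking the union of these: int(A) = {p11, p12}.
cl(A) = ⋂ {C closed : A ⊆ C}. Closed sets containing A: {p10, p11, p12}.
Intersecting these: cl(A) = {p10, p11, p12}.
∂A = cl(A) ∖ int(A) = {p10, p11, p12} ∖ {p11, p12} = {p10}.


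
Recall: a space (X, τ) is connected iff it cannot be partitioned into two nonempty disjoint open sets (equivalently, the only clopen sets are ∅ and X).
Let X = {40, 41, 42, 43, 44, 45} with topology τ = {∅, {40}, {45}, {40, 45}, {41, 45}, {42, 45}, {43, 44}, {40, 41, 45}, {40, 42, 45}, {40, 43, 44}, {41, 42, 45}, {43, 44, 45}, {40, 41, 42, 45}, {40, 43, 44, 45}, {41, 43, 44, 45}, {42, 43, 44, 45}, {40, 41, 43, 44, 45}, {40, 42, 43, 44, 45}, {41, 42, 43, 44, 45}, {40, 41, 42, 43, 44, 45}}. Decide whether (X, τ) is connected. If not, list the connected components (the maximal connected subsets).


(X, τ) is disconnected; components = [{40}, {43, 44}, {41, 42, 45}].

Find clopen sets (U ∈ τ with X ∖ U ∈ τ):
  U = ∅, X ∖ U = {40, 41, 42, 43, 44, 45} — both open, so U is clopen.
  U = {40}, X ∖ U = {41, 42, 43, 44, 45} — both open, so U is clopen.
  U = {43, 44}, X ∖ U = {40, 41, 42, 45} — both open, so U is clopen.
  U = {40, 43, 44}, X ∖ U = {41, 42, 45} — both open, so U is clopen.
  U = {41, 42, 45}, X ∖ U = {40, 43, 44} — both open, so U is clopen.
  U = {40, 41, 42, 45}, X ∖ U = {43, 44} — both open, so U is clopen.
  U = {41, 42, 43, 44, 45}, X ∖ U = {40} — both open, so U is clopen.
  U = {40, 41, 42, 43, 44, 45}, X ∖ U = ∅ — both open, so U is clopen.
Nontrivial clopen(s) exist: e.g. {40}. So (X, τ) is disconnected.
Compute connected components by grouping points that agree on all clopens:
  component: {40}
  component: {43, 44}
  component: {41, 42, 45}


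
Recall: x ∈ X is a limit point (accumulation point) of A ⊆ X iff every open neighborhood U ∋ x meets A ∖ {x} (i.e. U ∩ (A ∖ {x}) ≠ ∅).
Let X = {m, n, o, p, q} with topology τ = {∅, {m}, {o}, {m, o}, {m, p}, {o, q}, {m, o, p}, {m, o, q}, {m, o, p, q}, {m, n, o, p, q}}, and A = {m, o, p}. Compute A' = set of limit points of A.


A' = {n, p, q}

For each x ∈ X, list the open sets U ∈ τ with x ∈ U, then check whether U ∩ (A ∖ {x}) ≠ ∅ for every such U.
  x = m: open {m} ∋ x has {m} ∩ (A ∖ {m}) = ∅, so x is NOT a limit point.
  x = n: opens ∋ x are {m, n, o, p, q}; each meets A ∖ {n}, so x IS a limit point.
  x = o: open {o} ∋ x has {o} ∩ (A ∖ {o}) = ∅, so x is NOT a limit point.
  x = p: opens ∋ x are {m, p}, {m, o, p}, {m, o, p, q}, {m, n, o, p, q}; each meets A ∖ {p}, so x IS a limit point.
  x = q: opens ∋ x are {o, q}, {m, o, q}, {m, o, p, q}, {m, n, o, p, q}; each meets A ∖ {q}, so x IS a limit point.
Collecting: A' = {n, p, q}.


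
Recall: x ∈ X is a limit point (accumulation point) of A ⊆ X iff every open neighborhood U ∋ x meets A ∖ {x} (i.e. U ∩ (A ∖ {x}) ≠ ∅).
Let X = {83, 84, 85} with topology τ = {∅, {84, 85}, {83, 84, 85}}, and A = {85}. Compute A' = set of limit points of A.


A' = {83, 84}

For each x ∈ X, list the open sets U ∈ τ with x ∈ U, then check whether U ∩ (A ∖ {x}) ≠ ∅ for every such U.
  x = 83: opens ∋ x are {83, 84, 85}; each meets A ∖ {83}, so x IS a limit point.
  x = 84: opens ∋ x are {84, 85}, {83, 84, 85}; each meets A ∖ {84}, so x IS a limit point.
  x = 85: open {84, 85} ∋ x has {84, 85} ∩ (A ∖ {85}) = ∅, so x is NOT a limit point.
Collecting: A' = {83, 84}.


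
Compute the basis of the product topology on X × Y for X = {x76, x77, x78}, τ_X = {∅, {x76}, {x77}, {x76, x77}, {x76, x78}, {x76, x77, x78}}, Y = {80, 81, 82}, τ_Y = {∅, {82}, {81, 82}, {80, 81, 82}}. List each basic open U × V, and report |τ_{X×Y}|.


Basis B = {∅ × ∅, {x76} × {82}, {x77} × {82}, {x76} × {81, 82}, {x76, x77} × {82}, {x76, x78} × {82}, {x77} × {81, 82}, {x76} × {80, 81, 82}, {x76, x77, x78} × {82}, {x77} × {80, 81, 82}, {x76, x77} × {81, 82}, {x76, x78} × {81, 82}, {x76, x77} × {80, 81, 82}, {x76, x78} × {80, 81, 82}, {x76, x77, x78} × {81, 82}, {x76, x77, x78} × {80, 81, 82}}; |τ_{X×Y}| = 40.

Enumerate products U × V with U ∈ τ_X, V ∈ τ_Y (deduplicated):
  ∅ × ∅ = {} (∅)
  {x76} × {82} = {(x76,82)}
  {x77} × {82} = {(x77,82)}
  {x76} × {81, 82} = {(x76,81), (x76,82)}
  {x76, x77} × {82} = {(x76,82), (x77,82)}
  {x76, x78} × {82} = {(x76,82), (x78,82)}
  {x77} × {81, 82} = {(x77,81), (x77,82)}
  {x76} × {80, 81, 82} = {(x76,80), (x76,81), (x76,82)}
  {x76, x77, x78} × {82} = {(x76,82), (x77,82), (x78,82)}
  {x77} × {80, 81, 82} = {(x77,80), (x77,81), (x77,82)}
  {x76, x77} × {81, 82} = {(x76,81), (x76,82), (x77,81), (x77,82)}
  {x76, x78} × {81, 82} = {(x76,81), (x76,82), (x78,81), (x78,82)}
  {x76, x77} × {80, 81, 82} = {(x76,80), (x76,81), (x76,82), (x77,80), (x77,81), (x77,82)}
  {x76, x78} × {80, 81, 82} = {(x76,80), (x76,81), (x76,82), (x78,80), (x78,81), (x78,82)}
  {x76, x77, x78} × {81, 82} = {(x76,81), (x76,82), (x77,81), (x77,82), (x78,81), (x78,82)}
  {x76, x77, x78} × {80, 81, 82} = {(x76,80), (x76,81), (x76,82), (x77,80), (x77,81), (x77,82), (x78,80), (x78,81), (x78,82)}
These 16 distinct sets form the basis B.
Close under arbitrary unions to get τ_{X×Y}; counting gives |τ_{X×Y}| = 40.


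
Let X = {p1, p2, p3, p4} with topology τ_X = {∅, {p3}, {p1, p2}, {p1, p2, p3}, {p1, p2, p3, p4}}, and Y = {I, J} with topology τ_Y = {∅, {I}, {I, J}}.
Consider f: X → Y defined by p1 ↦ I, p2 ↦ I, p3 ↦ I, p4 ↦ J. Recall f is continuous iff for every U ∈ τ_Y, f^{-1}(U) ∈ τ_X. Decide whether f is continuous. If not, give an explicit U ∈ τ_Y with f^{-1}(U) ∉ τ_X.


f IS continuous.

Compute f^{-1}(U) for each U ∈ τ_Y:
  U = ∅: f^{-1}(U) = ∅ ∈ τ_X ✓.
  U = {I}: f^{-1}(U) = {p1, p2, p3} ∈ τ_X ✓.
  U = {I, J}: f^{-1}(U) = {p1, p2, p3, p4} ∈ τ_X ✓.
Every preimage lies in τ_X, so f IS continuous.


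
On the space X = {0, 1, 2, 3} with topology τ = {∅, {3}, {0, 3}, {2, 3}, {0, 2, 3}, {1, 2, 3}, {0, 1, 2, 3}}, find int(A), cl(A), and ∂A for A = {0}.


int(A) = ∅, cl(A) = {0}, ∂A = {0}.

Closed sets in (X, τ) are complements of opens:
  closed(X, τ) = {∅, {0}, {1}, {0, 1}, {1, 2}, {0, 1, 2}, {0, 1, 2, 3}}.
int(A) = ⋃ {U ∈ τ : U ⊆ A}. Opens contained in A: ∅.
Taking the union of these: int(A) = ∅.
cl(A) = ⋂ {C closed : A ⊆ C}. Closed sets containing A: {0}, {0, 1}, {0, 1, 2}, {0, 1, 2, 3}.
Intersecting these: cl(A) = {0}.
∂A = cl(A) ∖ int(A) = {0} ∖ ∅ = {0}.


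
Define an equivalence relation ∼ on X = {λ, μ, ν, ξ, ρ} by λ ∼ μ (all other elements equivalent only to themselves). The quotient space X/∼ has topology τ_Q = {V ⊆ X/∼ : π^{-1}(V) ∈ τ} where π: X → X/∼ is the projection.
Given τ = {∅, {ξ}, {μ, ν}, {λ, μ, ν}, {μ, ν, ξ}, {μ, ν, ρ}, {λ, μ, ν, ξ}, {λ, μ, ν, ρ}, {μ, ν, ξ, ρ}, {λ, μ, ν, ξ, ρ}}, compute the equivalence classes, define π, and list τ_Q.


X/∼ = {[λ=μ], [ν], [ξ], [ρ]}; |τ_Q| = 6.

Equivalence classes: [λ=μ], [ν], [ξ], [ρ].
Quotient map π: X → X/∼ sends λ ↦ [λ=μ], μ ↦ [λ=μ], ν ↦ [ν], ξ ↦ [ξ], ρ ↦ [ρ].
For each subset V ⊆ X/∼, compute π^{-1}(V) ⊆ X and check whether π^{-1}(V) ∈ τ. V is open in τ_Q iff π^{-1}(V) ∈ τ.
  V = {}: π^{-1}(V) = ∅ ∈ τ ✓.
  V = {[λ=μ]}: π^{-1}(V) = {λ, μ} ∉ τ ✗.
  V = {[ν]}: π^{-1}(V) = {ν} ∉ τ ✗.
  V = {[λ=μ], [ν]}: π^{-1}(V) = {λ, μ, ν} ∈ τ ✓.
  V = {[ξ]}: π^{-1}(V) = {ξ} ∈ τ ✓.
  V = {[λ=μ], [ξ]}: π^{-1}(V) = {λ, μ, ξ} ∉ τ ✗.
  V = {[ν], [ξ]}: π^{-1}(V) = {ν, ξ} ∉ τ ✗.
  V = {[λ=μ], [ν], [ξ]}: π^{-1}(V) = {λ, μ, ν, ξ} ∈ τ ✓.
  V = {[ρ]}: π^{-1}(V) = {ρ} ∉ τ ✗.
  V = {[λ=μ], [ρ]}: π^{-1}(V) = {λ, μ, ρ} ∉ τ ✗.
  V = {[ν], [ρ]}: π^{-1}(V) = {ν, ρ} ∉ τ ✗.
  V = {[λ=μ], [ν], [ρ]}: π^{-1}(V) = {λ, μ, ν, ρ} ∈ τ ✓.
  V = {[ξ], [ρ]}: π^{-1}(V) = {ξ, ρ} ∉ τ ✗.
  V = {[λ=μ], [ξ], [ρ]}: π^{-1}(V) = {λ, μ, ξ, ρ} ∉ τ ✗.
  V = {[ν], [ξ], [ρ]}: π^{-1}(V) = {ν, ξ, ρ} ∉ τ ✗.
  V = {[λ=μ], [ν], [ξ], [ρ]}: π^{-1}(V) = {λ, μ, ν, ξ, ρ} ∈ τ ✓.
Open sets in the quotient: τ_Q = {{}, {[λ=μ], [ν]}, {[ξ]}, {[λ=μ], [ν], [ξ]}, {[λ=μ], [ν], [ρ]}, {[λ=μ], [ν], [ξ], [ρ]}} (6 elements).


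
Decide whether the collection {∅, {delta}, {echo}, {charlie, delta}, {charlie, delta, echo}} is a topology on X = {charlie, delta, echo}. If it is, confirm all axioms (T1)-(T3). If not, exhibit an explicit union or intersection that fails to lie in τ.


τ is NOT a topology on X.

Axiom (T1): ∅ ∈ τ? Yes; X ∈ τ? Yes.
Axiom (T2/T3): check pairwise unions and intersections of members of τ.
Counterexample for (T2): {delta} ∪ {echo} = {delta, echo} ∉ τ. Therefore τ is NOT a topology.


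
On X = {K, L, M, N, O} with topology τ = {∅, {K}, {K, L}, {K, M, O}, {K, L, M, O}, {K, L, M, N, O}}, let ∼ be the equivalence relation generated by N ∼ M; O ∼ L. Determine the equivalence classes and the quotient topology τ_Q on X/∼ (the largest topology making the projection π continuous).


X/∼ = {[K], [L=O], [M=N]}; |τ_Q| = 3.

Equivalence classes: [K], [L=O], [M=N].
Quotient map π: X → X/∼ sends K ↦ [K], L ↦ [L=O], M ↦ [M=N], N ↦ [M=N], O ↦ [L=O].
For each subset V ⊆ X/∼, compute π^{-1}(V) ⊆ X and check whether π^{-1}(V) ∈ τ. V is open in τ_Q iff π^{-1}(V) ∈ τ.
  V = {}: π^{-1}(V) = ∅ ∈ τ ✓.
  V = {[K]}: π^{-1}(V) = {K} ∈ τ ✓.
  V = {[L=O]}: π^{-1}(V) = {L, O} ∉ τ ✗.
  V = {[K], [L=O]}: π^{-1}(V) = {K, L, O} ∉ τ ✗.
  V = {[M=N]}: π^{-1}(V) = {M, N} ∉ τ ✗.
  V = {[K], [M=N]}: π^{-1}(V) = {K, M, N} ∉ τ ✗.
  V = {[L=O], [M=N]}: π^{-1}(V) = {L, M, N, O} ∉ τ ✗.
  V = {[K], [L=O], [M=N]}: π^{-1}(V) = {K, L, M, N, O} ∈ τ ✓.
Open sets in the quotient: τ_Q = {{}, {[K]}, {[K], [L=O], [M=N]}} (3 elements).
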